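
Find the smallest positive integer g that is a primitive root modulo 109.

φ(109) = 109 − 1 = 108 = 2^2 · 3^3.
g is a primitive root iff g^(108/q) ≢ 1 (mod 109) for each prime q ∈ {2, 3}.
g = 2: 2^54 ≡ 108; 2^36 ≡ 1 — hits 1, so not a primitive root.
g = 3: 3^54 ≡ 1 — hits 1, so not a primitive root.
g = 4: 4^54 ≡ 1 — hits 1, so not a primitive root.
g = 5: 5^54 ≡ 1 — hits 1, so not a primitive root.
g = 6: 6^54 ≡ 108; 6^36 ≡ 63 — none is 1, so 6 is a primitive root.
So 6 is the smallest generator of (Z/109Z)^×.

6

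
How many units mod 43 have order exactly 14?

φ(43) = 43 − 1 = 42 = 2 · 3 · 7.
In a cyclic group of order 42, there are φ(d) elements of order d for each divisor d of 42, and zero for non-divisors.
14 = 2 · 7 divides 42, and φ(14) = 6.

6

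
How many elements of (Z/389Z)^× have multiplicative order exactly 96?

0

φ(389) = 389 − 1 = 388 = 2^2 · 97.
In a cyclic group of order 388, there are φ(d) elements of order d for each divisor d of 388, and zero for non-divisors.
96 does not divide 388, so no element of (Z/389Z)^× has order 96.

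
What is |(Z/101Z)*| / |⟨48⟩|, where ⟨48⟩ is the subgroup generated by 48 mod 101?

1

Since 48 ∈ (Z/101Z)^×, its order divides φ(101) = 101 − 1 = 100 = 2^2 · 5^2.
Divisors of 100: 1, 2, 4, 5, 10, 20, 25, 50, 100.
Check 48^d mod 101 for each divisor in increasing order:
48^1 ≡ 48 (mod 101)
48^2 ≡ 82 (mod 101)
48^4 ≡ 58 (mod 101)
48^5 ≡ 57 (mod 101)
48^10 ≡ 17 (mod 101)
48^20 ≡ 87 (mod 101)
48^25 ≡ 10 (mod 101)
48^50 ≡ 100 (mod 101)
48^100 ≡ 1 (mod 101) ✓
The order of 48 is 100, so the subgroup it generates has 100 elements.
Index = |(Z/101Z)^×| / |⟨48⟩| = 100 / 100 = 1.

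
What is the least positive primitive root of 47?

φ(47) = 47 − 1 = 46 = 2 · 23.
g is a primitive root iff g^(46/q) ≢ 1 (mod 47) for each prime q ∈ {2, 23}.
g = 2: 2^23 ≡ 1 — hits 1, so not a primitive root.
g = 3: 3^23 ≡ 1 — hits 1, so not a primitive root.
g = 4: 4^23 ≡ 1 — hits 1, so not a primitive root.
g = 5: 5^23 ≡ 46; 5^2 ≡ 25 — none is 1, so 5 is a primitive root.
So 5 is the smallest generator of (Z/47Z)^×.

5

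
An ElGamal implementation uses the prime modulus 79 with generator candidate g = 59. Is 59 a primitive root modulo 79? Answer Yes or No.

φ(79) = 79 − 1 = 78 = 2 · 3 · 13.
59 is a primitive root mod 79 iff 59^(φ(79)/q) ≢ 1 for every prime q | φ(79), i.e. q ∈ {2, 3, 13}.
59^39 ≡ 78 (mod 79)  [q = 2: ≢ 1 ✓]
59^26 ≡ 23 (mod 79)  [q = 3: ≢ 1 ✓]
59^6 ≡ 46 (mod 79)  [q = 13: ≢ 1 ✓]
None equal 1, so ord_79(59) = 78: 59 is a primitive root.

Yes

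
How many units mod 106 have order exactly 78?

0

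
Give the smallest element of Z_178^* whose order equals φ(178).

3

φ(178) = φ(2)·φ(89) = 1·88 = 88 = 2^3 · 11.
g is a primitive root iff g^(88/q) ≢ 1 (mod 178) for each prime q ∈ {2, 11}.
g = 2: gcd(2, 178) = 2 > 1, not a unit — skip.
g = 3: 3^44 ≡ 177; 3^8 ≡ 153 — none is 1, so 3 is a primitive root.
So 3 is the smallest generator of (Z/178Z)^×.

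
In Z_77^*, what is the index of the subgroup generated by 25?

4

By Lagrange's theorem, ord_77(25) divides φ(77) = φ(7·11) = (7−1)·(11−1) = 6·10 = 60 = 2^2 · 3 · 5.
Divisors of 60: 1, 2, 3, 4, 5, 6, 10, 12, 15, 20, 30, 60.
Test each divisor d:
25^1 ≡ 25 (mod 77)
25^2 ≡ 9 (mod 77)
25^3 ≡ 71 (mod 77)
25^4 ≡ 4 (mod 77)
25^5 ≡ 23 (mod 77)
25^6 ≡ 36 (mod 77)
25^10 ≡ 67 (mod 77)
25^12 ≡ 64 (mod 77)
25^15 ≡ 1 (mod 77) ✓
Thus |⟨25⟩| = ord(25) = 15.
The index is φ(77) / ord(25) = 60 / 15 = 4.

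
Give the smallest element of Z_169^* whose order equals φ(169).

φ(169) = φ(13^2) = 13·(13−1) = 156 = 2^2 · 3 · 13.
g is a primitive root iff g^(156/q) ≢ 1 (mod 169) for each prime q ∈ {2, 3, 13}.
g = 2: 2^78 ≡ 168; 2^52 ≡ 146; 2^12 ≡ 40 — none is 1, so 2 is a primitive root.
Hence the least primitive root of 169 is 2.

2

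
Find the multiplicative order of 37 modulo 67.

Since 37 ∈ (Z/67Z)^×, its order divides φ(67) = 67 − 1 = 66 = 2 · 3 · 11.
Divisors of 66: 1, 2, 3, 6, 11, 22, 33, 66.
Test each divisor d:
37^1 ≡ 37 (mod 67)
37^2 ≡ 29 (mod 67)
37^3 ≡ 1 (mod 67) ✓
The smallest such exponent is 3, so the order of 37 is 3.

3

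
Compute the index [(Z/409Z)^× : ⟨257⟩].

The order of 257 must divide φ(409) = 409 − 1 = 408 = 2^3 · 3 · 17.
Divisors of 408: 1, 2, 3, 4, 6, 8, 12, 17, 24, 34, 51, 68, 102, 136, 204, 408.
Compute 257^d (mod 409) for the divisors d until we hit 1:
257^1 ≡ 257 (mod 409)
257^2 ≡ 200 (mod 409)
257^3 ≡ 275 (mod 409)
257^4 ≡ 327 (mod 409)
257^6 ≡ 369 (mod 409)
257^8 ≡ 180 (mod 409)
257^12 ≡ 373 (mod 409)
257^17 ≡ 378 (mod 409)
257^24 ≡ 69 (mod 409)
257^34 ≡ 143 (mod 409)
257^51 ≡ 66 (mod 409)
257^68 ≡ 408 (mod 409)
257^102 ≡ 266 (mod 409)
257^136 ≡ 1 (mod 409) ✓
Thus |⟨257⟩| = ord(257) = 136.
[(Z/409Z)^× : ⟨257⟩] = 408/136 = 3.

3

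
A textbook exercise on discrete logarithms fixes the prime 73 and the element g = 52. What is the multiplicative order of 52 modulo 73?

24

The order of 52 must divide φ(73) = 73 − 1 = 72 = 2^3 · 3^2.
Divisors of 72: 1, 2, 3, 4, 6, 8, 9, 12, 18, 24, 36, 72.
Evaluate successive powers at the divisors of 72:
52^1 ≡ 52 (mod 73)
52^2 ≡ 3 (mod 73)
52^3 ≡ 10 (mod 73)
52^4 ≡ 9 (mod 73)
52^6 ≡ 27 (mod 73)
52^8 ≡ 8 (mod 73)
52^9 ≡ 51 (mod 73)
52^12 ≡ 72 (mod 73)
52^18 ≡ 46 (mod 73)
52^24 ≡ 1 (mod 73) ✓
The smallest such exponent is 24, so the order of 52 is 24.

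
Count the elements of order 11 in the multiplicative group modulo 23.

φ(23) = 23 − 1 = 22 = 2 · 11.
Since (Z/23Z)^× is cyclic of order 22, the number of elements of order d is φ(d) when d | 22 and 0 otherwise.
11 | 22, and φ(11) = 11 − 1 = 10.

10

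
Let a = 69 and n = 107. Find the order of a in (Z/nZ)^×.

53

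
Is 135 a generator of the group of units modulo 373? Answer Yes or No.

φ(373) = 373 − 1 = 372 = 2^2 · 3 · 31.
Test 135^(372/q) mod 373 for each prime factor q of 372:
135^186 ≡ 372 (mod 373)  [q = 2: ≢ 1 ✓]
135^124 ≡ 284 (mod 373)  [q = 3: ≢ 1 ✓]
135^12 ≡ 169 (mod 373)  [q = 31: ≢ 1 ✓]
All checks pass, so 135 has order 372 and is a primitive root modulo 373.

Yes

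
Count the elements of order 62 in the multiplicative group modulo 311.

φ(311) = 311 − 1 = 310 = 2 · 5 · 31.
In a cyclic group of order 310, there are φ(d) elements of order d for each divisor d of 310, and zero for non-divisors.
62 = 2 · 31 divides 310, and φ(62) = 30.

30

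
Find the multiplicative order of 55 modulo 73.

9

Since 55 ∈ (Z/73Z)^×, its order divides φ(73) = 73 − 1 = 72 = 2^3 · 3^2.
Divisors of 72: 1, 2, 3, 4, 6, 8, 9, 12, 18, 24, 36, 72.
Evaluate successive powers at the divisors of 72:
55^1 ≡ 55
55^2 ≡ 32
55^3 ≡ 8
55^4 ≡ 2
55^6 ≡ 64
55^8 ≡ 4
55^9 ≡ 1
So ord_73(55) = 9.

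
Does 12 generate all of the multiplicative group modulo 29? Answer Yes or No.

φ(29) = 29 − 1 = 28 = 2^2 · 7.
An element g generates (Z/29Z)^× iff g^(28/q) ≢ 1 (mod 29) for each prime q ∈ {2, 7}.
12^14 ≡ 28 (mod 29)  [q = 2: ≢ 1 ✓]
12^4 ≡ 1 (mod 29)  [q = 7: ≡ 1 ✗]
The check at q = 7 fails, so 12 generates a proper subgroup.

No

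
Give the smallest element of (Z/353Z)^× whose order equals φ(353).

φ(353) = 353 − 1 = 352 = 2^5 · 11.
Test candidates g = 2, 3, … against the prime factors q ∈ {2, 11} of φ(353): g is a generator iff g^(352/q) ≢ 1 for every such q.
g = 2: 2^176 ≡ 1 — hits 1, so not a primitive root.
g = 3: 3^176 ≡ 352; 3^32 ≡ 140 — none is 1, so 3 is a primitive root.
Hence the least primitive root of 353 is 3.

3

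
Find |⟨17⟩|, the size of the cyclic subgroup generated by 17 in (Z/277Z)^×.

276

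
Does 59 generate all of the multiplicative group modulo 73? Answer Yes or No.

φ(73) = 73 − 1 = 72 = 2^3 · 3^2.
Test 59^(72/q) mod 73 for each prime factor q of 72:
59^36 ≡ 72 (mod 73)  [q = 2: ≢ 1 ✓]
59^24 ≡ 64 (mod 73)  [q = 3: ≢ 1 ✓]
All checks pass, so 59 has order 72 and is a primitive root modulo 73.

Yes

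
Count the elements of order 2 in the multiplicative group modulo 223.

1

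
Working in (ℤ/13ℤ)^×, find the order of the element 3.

3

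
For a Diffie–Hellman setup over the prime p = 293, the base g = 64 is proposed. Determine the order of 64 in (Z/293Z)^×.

By Lagrange's theorem, ord_293(64) divides φ(293) = 293 − 1 = 292 = 2^2 · 73.
Divisors of 292: 1, 2, 4, 73, 146, 292.
Test each divisor d:
64^1 ≡ 64 (mod 293)
64^2 ≡ 287 (mod 293)
64^4 ≡ 36 (mod 293)
64^73 ≡ 292 (mod 293)
64^146 ≡ 1 (mod 293) ✓
The smallest such exponent is 146, so the order of 64 is 146.

146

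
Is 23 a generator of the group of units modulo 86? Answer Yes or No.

φ(86) = φ(2)·φ(43) = 1·42 = 42 = 2 · 3 · 7.
23 is a primitive root mod 86 iff 23^(φ(86)/q) ≢ 1 for every prime q | φ(86), i.e. q ∈ {2, 3, 7}.
23^21 ≡ 1 (mod 86)  [q = 2: ≡ 1 ✗]
23^14 ≡ 79 (mod 86)  [q = 3: ≢ 1 ✓]
23^6 ≡ 47 (mod 86)  [q = 7: ≢ 1 ✓]
Since 23^21 ≡ 1, the order of 23 divides 21 < 42, so 23 is not a primitive root.

No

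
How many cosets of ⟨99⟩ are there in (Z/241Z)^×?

By Lagrange's theorem, ord_241(99) divides φ(241) = 241 − 1 = 240 = 2^4 · 3 · 5.
Divisors of 240: 1, 2, 3, 4, 5, 6, 8, 10, 12, 15, 16, 20, 24, 30, 40, 48, 60, 80, 120, 240.
Evaluate successive powers at the divisors of 240:
99^1 ≡ 99 (mod 241)
99^2 ≡ 161 (mod 241)
99^3 ≡ 33 (mod 241)
99^4 ≡ 134 (mod 241)
99^5 ≡ 11 (mod 241)
99^6 ≡ 125 (mod 241)
99^8 ≡ 122 (mod 241)
99^10 ≡ 121 (mod 241)
99^12 ≡ 201 (mod 241)
99^15 ≡ 126 (mod 241)
99^16 ≡ 183 (mod 241)
99^20 ≡ 181 (mod 241)
99^24 ≡ 154 (mod 241)
99^30 ≡ 211 (mod 241)
99^40 ≡ 226 (mod 241)
99^48 ≡ 98 (mod 241)
99^60 ≡ 177 (mod 241)
99^80 ≡ 225 (mod 241)
99^120 ≡ 240 (mod 241)
99^240 ≡ 1 (mod 241) ✓
The order of 99 is 240, so the subgroup it generates has 240 elements.
The index is φ(241) / ord(99) = 240 / 240 = 1.

1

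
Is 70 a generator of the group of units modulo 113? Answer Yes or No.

φ(113) = 113 − 1 = 112 = 2^4 · 7.
An element g generates (Z/113Z)^× iff g^(112/q) ≢ 1 (mod 113) for each prime q ∈ {2, 7}.
70^56 ≡ 112 (mod 113)  [q = 2: ≢ 1 ✓]
70^16 ≡ 109 (mod 113)  [q = 7: ≢ 1 ✓]
None equal 1, so ord_113(70) = 112: 70 is a primitive root.

Yes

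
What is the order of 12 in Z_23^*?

ord(12) | φ(23) = 23 − 1 = 22 = 2 · 11.
Divisors of 22: 1, 2, 11, 22.
Check 12^d mod 23 for each divisor in increasing order:
12^1 ≡ 12
12^2 ≡ 6
12^11 ≡ 1
So ord_23(12) = 11.

11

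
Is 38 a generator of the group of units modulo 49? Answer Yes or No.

Yes

φ(49) = φ(7^2) = 7·(7−1) = 42 = 2 · 3 · 7.
38 is a primitive root mod 49 iff 38^(φ(49)/q) ≢ 1 for every prime q | φ(49), i.e. q ∈ {2, 3, 7}.
38^21 ≡ 48 (mod 49)  [q = 2: ≢ 1 ✓]
38^14 ≡ 30 (mod 49)  [q = 3: ≢ 1 ✓]
38^6 ≡ 15 (mod 49)  [q = 7: ≢ 1 ✓]
None equal 1, so ord_49(38) = 42: 38 is a primitive root.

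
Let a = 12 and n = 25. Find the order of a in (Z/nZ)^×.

Since 12 ∈ (Z/25Z)^×, its order divides φ(25) = φ(5^2) = 5·(5−1) = 20 = 2^2 · 5.
Divisors of 20: 1, 2, 4, 5, 10, 20.
Test each divisor d:
12^1 ≡ 12 (mod 25)
12^2 ≡ 19 (mod 25)
12^4 ≡ 11 (mod 25)
12^5 ≡ 7 (mod 25)
12^10 ≡ 24 (mod 25)
12^20 ≡ 1 (mod 25) ✓
The smallest such exponent is 20, so the order of 12 is 20.

20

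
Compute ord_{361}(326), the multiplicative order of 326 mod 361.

ord(326) | φ(361) = φ(19^2) = 19·(19−1) = 342 = 2 · 3^2 · 19.
Divisors of 342: 1, 2, 3, 6, 9, 18, 19, 38, 57, 114, 171, 342.
Test each divisor d:
326^1 ≡ 326 (mod 361)
326^2 ≡ 142 (mod 361)
326^3 ≡ 84 (mod 361)
326^6 ≡ 197 (mod 361)
326^9 ≡ 303 (mod 361)
326^18 ≡ 115 (mod 361)
326^19 ≡ 307 (mod 361)
326^38 ≡ 28 (mod 361)
326^57 ≡ 293 (mod 361)
326^114 ≡ 292 (mod 361)
326^171 ≡ 360 (mod 361)
326^342 ≡ 1 (mod 361) ✓
Therefore the multiplicative order of 326 modulo 361 is 342.

342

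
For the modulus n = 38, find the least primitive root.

φ(38) = φ(2)·φ(19) = 1·18 = 18 = 2 · 3^2.
Test candidates g = 2, 3, … against the prime factors q ∈ {2, 3} of φ(38): g is a generator iff g^(18/q) ≢ 1 for every such q.
g = 2: gcd(2, 38) = 2 > 1, not a unit — skip.
g = 3: 3^9 ≡ 37; 3^6 ≡ 7 — none is 1, so 3 is a primitive root.
The smallest primitive root modulo 38 is 3.

3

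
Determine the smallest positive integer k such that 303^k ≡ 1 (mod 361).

38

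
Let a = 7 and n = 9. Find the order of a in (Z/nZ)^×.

3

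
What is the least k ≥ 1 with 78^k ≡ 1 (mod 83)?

By Lagrange's theorem, ord_83(78) divides φ(83) = 83 − 1 = 82 = 2 · 41.
Divisors of 82: 1, 2, 41, 82.
Test each divisor d:
78^1 ≡ 78 (mod 83)
78^2 ≡ 25 (mod 83)
78^41 ≡ 1 (mod 83) ✓
Hence ord(78) = 41.

41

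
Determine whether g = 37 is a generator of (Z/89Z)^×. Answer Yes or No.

No

φ(89) = 89 − 1 = 88 = 2^3 · 11.
It suffices to check that the order of 37 is not a proper divisor of 88: compute 37^(88/q) for q ∈ {2, 11}.
37^44 ≡ 88 (mod 89)  [q = 2: ≢ 1 ✓]
37^8 ≡ 1 (mod 89)  [q = 11: ≡ 1 ✗]
37^8 ≡ 1 shows ord(37) | 8, strictly less than φ(89); not a primitive root.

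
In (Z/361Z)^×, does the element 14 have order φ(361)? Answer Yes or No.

φ(361) = φ(19^2) = 19·(19−1) = 342 = 2 · 3^2 · 19.
An element g generates (Z/361Z)^× iff g^(342/q) ≢ 1 (mod 361) for each prime q ∈ {2, 3, 19}.
14^171 ≡ 360 (mod 361)  [q = 2: ≢ 1 ✓]
14^114 ≡ 292 (mod 361)  [q = 3: ≢ 1 ✓]
14^18 ≡ 305 (mod 361)  [q = 19: ≢ 1 ✓]
All checks pass, so 14 has order 342 and is a primitive root modulo 361.

Yes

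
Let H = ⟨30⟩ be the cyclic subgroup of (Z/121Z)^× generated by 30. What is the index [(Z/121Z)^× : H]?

1

Since 30 ∈ (Z/121Z)^×, its order divides φ(121) = φ(11^2) = 11·(11−1) = 110 = 2 · 5 · 11.
Divisors of 110: 1, 2, 5, 10, 11, 22, 55, 110.
Compute 30^d (mod 121) for the divisors d until we hit 1:
30^1 ≡ 30 (mod 121)
30^2 ≡ 53 (mod 121)
30^5 ≡ 54 (mod 121)
30^10 ≡ 12 (mod 121)
30^11 ≡ 118 (mod 121)
30^22 ≡ 9 (mod 121)
30^55 ≡ 120 (mod 121)
30^110 ≡ 1 (mod 121) ✓
So ord_121(30) = 110, hence |⟨30⟩| = 110.
The index is φ(121) / ord(30) = 110 / 110 = 1.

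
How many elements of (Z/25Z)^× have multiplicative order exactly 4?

2

φ(25) = φ(5^2) = 5·(5−1) = 20 = 2^2 · 5.
(Z/25Z)^× is cyclic (|G| = 20); a cyclic group of order m has exactly φ(d) elements of each order d | m, and none otherwise.
4 = 2^2 divides 20, and φ(4) = 2.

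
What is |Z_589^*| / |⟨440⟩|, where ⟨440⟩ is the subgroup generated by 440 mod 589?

30

The order of 440 must divide φ(589) = φ(19·31) = (19−1)·(31−1) = 18·30 = 540 = 2^2 · 3^3 · 5.
Divisors of 540: 1, 2, 3, 4, 5, 6, 9, 10, 12, 15, 18, 20, 27, 30, 36, 45, 54, 60, 90, 108, 135, 180, 270, 540.
Check 440^d mod 589 for each divisor in increasing order:
440^1 ≡ 440 (mod 589)
440^2 ≡ 408 (mod 589)
440^3 ≡ 464 (mod 589)
440^4 ≡ 366 (mod 589)
440^5 ≡ 243 (mod 589)
440^6 ≡ 311 (mod 589)
440^9 ≡ 588 (mod 589)
440^10 ≡ 149 (mod 589)
440^12 ≡ 125 (mod 589)
440^15 ≡ 278 (mod 589)
440^18 ≡ 1 (mod 589) ✓
So ord_589(440) = 18, hence |⟨440⟩| = 18.
The index is φ(589) / ord(440) = 540 / 18 = 30.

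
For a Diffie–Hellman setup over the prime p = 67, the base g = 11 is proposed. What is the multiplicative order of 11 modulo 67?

ord(11) | φ(67) = 67 − 1 = 66 = 2 · 3 · 11.
Divisors of 66: 1, 2, 3, 6, 11, 22, 33, 66.
Evaluate successive powers at the divisors of 66:
11^1 ≡ 11 (mod 67)
11^2 ≡ 54 (mod 67)
11^3 ≡ 58 (mod 67)
11^6 ≡ 14 (mod 67)
11^11 ≡ 30 (mod 67)
11^22 ≡ 29 (mod 67)
11^33 ≡ 66 (mod 67)
11^66 ≡ 1 (mod 67) ✓
So ord_67(11) = 66.

66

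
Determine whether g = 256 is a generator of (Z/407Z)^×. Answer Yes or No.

407 = 11 · 37 is a product of two distinct odd primes, so (Z/407Z)^× ≅ (Z/11Z)^× × (Z/37Z)^× is not cyclic.
No primitive root modulo 407 exists; in particular 256 is not one.

No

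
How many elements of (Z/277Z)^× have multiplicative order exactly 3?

φ(277) = 277 − 1 = 276 = 2^2 · 3 · 23.
Since (Z/277Z)^× is cyclic of order 276, the number of elements of order d is φ(d) when d | 276 and 0 otherwise.
3 | 276, and φ(3) = 3 − 1 = 2.

2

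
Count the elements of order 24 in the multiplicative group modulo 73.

8

φ(73) = 73 − 1 = 72 = 2^3 · 3^2.
In a cyclic group of order 72, there are φ(d) elements of order d for each divisor d of 72, and zero for non-divisors.
24 = 2^3 · 3 divides 72, and φ(24) = 8.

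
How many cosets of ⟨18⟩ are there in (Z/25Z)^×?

5

The order of 18 must divide φ(25) = φ(5^2) = 5·(5−1) = 20 = 2^2 · 5.
Divisors of 20: 1, 2, 4, 5, 10, 20.
Evaluate successive powers at the divisors of 20:
18^1 ≡ 18 (mod 25)
18^2 ≡ 24 (mod 25)
18^4 ≡ 1 (mod 25) ✓
So ord_25(18) = 4, hence |⟨18⟩| = 4.
Index = |(Z/25Z)^×| / |⟨18⟩| = 20 / 4 = 5.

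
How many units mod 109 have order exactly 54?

φ(109) = 109 − 1 = 108 = 2^2 · 3^3.
Since (Z/109Z)^× is cyclic of order 108, the number of elements of order d is φ(d) when d | 108 and 0 otherwise.
54 = 2 · 3^3 divides 108, and φ(54) = 18.

18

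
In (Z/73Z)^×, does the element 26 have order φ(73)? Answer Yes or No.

Yes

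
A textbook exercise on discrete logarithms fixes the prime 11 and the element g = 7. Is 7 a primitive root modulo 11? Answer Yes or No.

φ(11) = 11 − 1 = 10 = 2 · 5.
Test 7^(10/q) mod 11 for each prime factor q of 10:
7^5 ≡ 10 (mod 11)  [q = 2: ≢ 1 ✓]
7^2 ≡ 5 (mod 11)  [q = 5: ≢ 1 ✓]
All checks pass, so 7 has order 10 and is a primitive root modulo 11.

Yes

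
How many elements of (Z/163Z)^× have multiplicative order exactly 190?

0

φ(163) = 163 − 1 = 162 = 2 · 3^4.
(Z/163Z)^× is cyclic (|G| = 162); a cyclic group of order m has exactly φ(d) elements of each order d | m, and none otherwise.
Here 162 is not a multiple of 190, so there are no elements of order 190.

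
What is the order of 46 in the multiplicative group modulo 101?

By Lagrange's theorem, ord_101(46) divides φ(101) = 101 − 1 = 100 = 2^2 · 5^2.
Divisors of 100: 1, 2, 4, 5, 10, 20, 25, 50, 100.
Check 46^d mod 101 for each divisor in increasing order:
46^1 ≡ 46 (mod 101)
46^2 ≡ 96 (mod 101)
46^4 ≡ 25 (mod 101)
46^5 ≡ 39 (mod 101)
46^10 ≡ 6 (mod 101)
46^20 ≡ 36 (mod 101)
46^25 ≡ 91 (mod 101)
46^50 ≡ 100 (mod 101)
46^100 ≡ 1 (mod 101) ✓
Therefore the multiplicative order of 46 modulo 101 is 100.

100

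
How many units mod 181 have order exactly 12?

φ(181) = 181 − 1 = 180 = 2^2 · 3^2 · 5.
(Z/181Z)^× is cyclic (|G| = 180); a cyclic group of order m has exactly φ(d) elements of each order d | m, and none otherwise.
12 = 2^2 · 3 divides 180, and φ(12) = 4.

4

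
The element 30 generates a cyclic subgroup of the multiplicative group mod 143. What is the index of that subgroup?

Since 30 ∈ (Z/143Z)^×, its order divides φ(143) = φ(11·13) = (11−1)·(13−1) = 10·12 = 120 = 2^3 · 3 · 5.
Divisors of 120: 1, 2, 3, 4, 5, 6, 8, 10, 12, 15, 20, 24, 30, 40, 60, 120.
Check 30^d mod 143 for each divisor in increasing order:
30^1 ≡ 30 (mod 143)
30^2 ≡ 42 (mod 143)
30^3 ≡ 116 (mod 143)
30^4 ≡ 48 (mod 143)
30^5 ≡ 10 (mod 143)
30^6 ≡ 14 (mod 143)
30^8 ≡ 16 (mod 143)
30^10 ≡ 100 (mod 143)
30^12 ≡ 53 (mod 143)
30^15 ≡ 142 (mod 143)
30^20 ≡ 133 (mod 143)
30^24 ≡ 92 (mod 143)
30^30 ≡ 1 (mod 143) ✓
The order of 30 is 30, so the subgroup it generates has 30 elements.
Index = |(Z/143Z)^×| / |⟨30⟩| = 120 / 30 = 4.

4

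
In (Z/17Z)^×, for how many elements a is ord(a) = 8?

4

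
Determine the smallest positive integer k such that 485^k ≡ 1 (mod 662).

110

Since 485 ∈ (Z/662Z)^×, its order divides φ(662) = φ(2)·φ(331) = 1·330 = 330 = 2 · 3 · 5 · 11.
Divisors of 330: 1, 2, 3, 5, 6, 10, 11, 15, 22, 30, 33, 55, 66, 110, 165, 330.
Test each divisor d:
485^1 ≡ 485 (mod 662)
485^2 ≡ 215 (mod 662)
485^3 ≡ 341 (mod 662)
485^5 ≡ 495 (mod 662)
485^6 ≡ 431 (mod 662)
485^10 ≡ 85 (mod 662)
485^11 ≡ 181 (mod 662)
485^15 ≡ 369 (mod 662)
485^22 ≡ 323 (mod 662)
485^30 ≡ 451 (mod 662)
485^33 ≡ 207 (mod 662)
485^55 ≡ 661 (mod 662)
485^66 ≡ 481 (mod 662)
485^110 ≡ 1 (mod 662) ✓
The smallest such exponent is 110, so the order of 485 is 110.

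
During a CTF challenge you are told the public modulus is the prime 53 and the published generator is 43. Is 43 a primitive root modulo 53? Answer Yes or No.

No

φ(53) = 53 − 1 = 52 = 2^2 · 13.
43 is a primitive root mod 53 iff 43^(φ(53)/q) ≢ 1 for every prime q | φ(53), i.e. q ∈ {2, 13}.
43^26 ≡ 1 (mod 53)  [q = 2: ≡ 1 ✗]
43^4 ≡ 36 (mod 53)  [q = 13: ≢ 1 ✓]
43^26 ≡ 1 shows ord(43) | 26, strictly less than φ(53); not a primitive root.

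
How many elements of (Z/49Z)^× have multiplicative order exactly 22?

0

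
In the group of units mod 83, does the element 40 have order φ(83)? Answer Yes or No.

φ(83) = 83 − 1 = 82 = 2 · 41.
An element g generates (Z/83Z)^× iff g^(82/q) ≢ 1 (mod 83) for each prime q ∈ {2, 41}.
40^41 ≡ 1 (mod 83)  [q = 2: ≡ 1 ✗]
40^2 ≡ 23 (mod 83)  [q = 41: ≢ 1 ✓]
Since 40^41 ≡ 1, the order of 40 divides 41 < 82, so 40 is not a primitive root.

No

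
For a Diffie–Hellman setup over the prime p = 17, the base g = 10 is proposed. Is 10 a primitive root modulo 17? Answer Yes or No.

Yes

φ(17) = 17 − 1 = 16 = 2^4.
An element g generates (Z/17Z)^× iff g^(16/q) ≢ 1 (mod 17) for each prime q ∈ {2}.
10^8 ≡ 16 (mod 17)  [q = 2: ≢ 1 ✓]
Every test exponent gives a nontrivial residue, hence 10 generates the full group.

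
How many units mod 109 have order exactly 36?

φ(109) = 109 − 1 = 108 = 2^2 · 3^3.
In a cyclic group of order 108, there are φ(d) elements of order d for each divisor d of 108, and zero for non-divisors.
36 = 2^2 · 3^2 divides 108, and φ(36) = 12.

12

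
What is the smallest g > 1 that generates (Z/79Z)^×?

φ(79) = 79 − 1 = 78 = 2 · 3 · 13.
Test candidates g = 2, 3, … against the prime factors q ∈ {2, 3, 13} of φ(79): g is a generator iff g^(78/q) ≢ 1 for every such q.
g = 2: 2^39 ≡ 1 — hits 1, so not a primitive root.
g = 3: 3^39 ≡ 78; 3^26 ≡ 23; 3^6 ≡ 18 — none is 1, so 3 is a primitive root.
Hence the least primitive root of 79 is 3.

3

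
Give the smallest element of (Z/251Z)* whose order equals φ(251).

6

φ(251) = 251 − 1 = 250 = 2 · 5^3.
Test candidates g = 2, 3, … against the prime factors q ∈ {2, 5} of φ(251): g is a generator iff g^(250/q) ≢ 1 for every such q.
g = 2: 2^125 ≡ 250; 2^50 ≡ 1 — hits 1, so not a primitive root.
g = 3: 3^125 ≡ 1 — hits 1, so not a primitive root.
g = 4: 4^125 ≡ 1 — hits 1, so not a primitive root.
g = 5: 5^125 ≡ 1 — hits 1, so not a primitive root.
g = 6: 6^125 ≡ 250; 6^50 ≡ 219 — none is 1, so 6 is a primitive root.
Hence the least primitive root of 251 is 6.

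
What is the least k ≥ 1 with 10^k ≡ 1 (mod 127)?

42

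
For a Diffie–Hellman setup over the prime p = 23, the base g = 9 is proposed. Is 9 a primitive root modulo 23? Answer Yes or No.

No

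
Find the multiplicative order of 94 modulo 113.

ord(94) | φ(113) = 113 − 1 = 112 = 2^4 · 7.
Divisors of 112: 1, 2, 4, 7, 8, 14, 16, 28, 56, 112.
Compute 94^d (mod 113) for the divisors d until we hit 1:
94^1 ≡ 94 (mod 113)
94^2 ≡ 22 (mod 113)
94^4 ≡ 32 (mod 113)
94^7 ≡ 71 (mod 113)
94^8 ≡ 7 (mod 113)
94^14 ≡ 69 (mod 113)
94^16 ≡ 49 (mod 113)
94^28 ≡ 15 (mod 113)
94^56 ≡ 112 (mod 113)
94^112 ≡ 1 (mod 113) ✓
So ord_113(94) = 112.

112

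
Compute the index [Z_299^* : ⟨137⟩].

The order of 137 must divide φ(299) = φ(13·23) = (13−1)·(23−1) = 12·22 = 264 = 2^3 · 3 · 11.
Divisors of 264: 1, 2, 3, 4, 6, 8, 11, 12, 22, 24, 33, 44, 66, 88, 132, 264.
Compute 137^d (mod 299) for the divisors d until we hit 1:
137^1 ≡ 137 (mod 299)
137^2 ≡ 231 (mod 299)
137^3 ≡ 252 (mod 299)
137^4 ≡ 139 (mod 299)
137^6 ≡ 116 (mod 299)
137^8 ≡ 185 (mod 299)
137^11 ≡ 275 (mod 299)
137^12 ≡ 1 (mod 299) ✓
So ord_299(137) = 12, hence |⟨137⟩| = 12.
The index is φ(299) / ord(137) = 264 / 12 = 22.

22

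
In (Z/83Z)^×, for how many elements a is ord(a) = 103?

0

φ(83) = 83 − 1 = 82 = 2 · 41.
Since (Z/83Z)^× is cyclic of order 82, the number of elements of order d is φ(d) when d | 82 and 0 otherwise.
Since 103 ∤ 82, the count is 0.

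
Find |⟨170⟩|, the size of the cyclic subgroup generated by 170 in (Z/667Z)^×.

77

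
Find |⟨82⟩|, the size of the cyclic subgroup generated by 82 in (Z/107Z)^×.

106

The order of 82 must divide φ(107) = 107 − 1 = 106 = 2 · 53.
Divisors of 106: 1, 2, 53, 106.
Evaluate successive powers at the divisors of 106:
82^1 ≡ 82 (mod 107)
82^2 ≡ 90 (mod 107)
82^53 ≡ 106 (mod 107)
82^106 ≡ 1 (mod 107) ✓
So ord_107(82) = 106.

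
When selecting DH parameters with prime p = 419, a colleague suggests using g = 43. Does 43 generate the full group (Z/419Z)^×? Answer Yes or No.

No

φ(419) = 419 − 1 = 418 = 2 · 11 · 19.
It suffices to check that the order of 43 is not a proper divisor of 418: compute 43^(418/q) for q ∈ {2, 11, 19}.
43^209 ≡ 1 (mod 419)  [q = 2: ≡ 1 ✗]
43^38 ≡ 129 (mod 419)  [q = 11: ≢ 1 ✓]
43^22 ≡ 208 (mod 419)  [q = 19: ≢ 1 ✓]
Since 43^209 ≡ 1, the order of 43 divides 209 < 418, so 43 is not a primitive root.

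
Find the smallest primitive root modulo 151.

6

φ(151) = 151 − 1 = 150 = 2 · 3 · 5^2.
Test candidates g = 2, 3, … against the prime factors q ∈ {2, 3, 5} of φ(151): g is a generator iff g^(150/q) ≢ 1 for every such q.
g = 2: 2^75 ≡ 1 — hits 1, so not a primitive root.
g = 3: 3^75 ≡ 150; 3^50 ≡ 1 — hits 1, so not a primitive root.
g = 4: 4^75 ≡ 1 — hits 1, so not a primitive root.
g = 5: 5^75 ≡ 1 — hits 1, so not a primitive root.
g = 6: 6^75 ≡ 150; 6^50 ≡ 32; 6^30 ≡ 59 — none is 1, so 6 is a primitive root.
The smallest primitive root modulo 151 is 6.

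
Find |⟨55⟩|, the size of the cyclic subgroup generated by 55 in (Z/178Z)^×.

By Lagrange's theorem, ord_178(55) divides φ(178) = φ(2)·φ(89) = 1·88 = 88 = 2^3 · 11.
Divisors of 88: 1, 2, 4, 8, 11, 22, 44, 88.
Compute 55^d (mod 178) for the divisors d until we hit 1:
55^1 ≡ 55 (mod 178)
55^2 ≡ 177 (mod 178)
55^4 ≡ 1 (mod 178) ✓
Therefore the multiplicative order of 55 modulo 178 is 4.

4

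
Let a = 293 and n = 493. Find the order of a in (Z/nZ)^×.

By Lagrange's theorem, ord_493(293) divides φ(493) = φ(17·29) = (17−1)·(29−1) = 16·28 = 448 = 2^6 · 7.
Divisors of 448: 1, 2, 4, 7, 8, 14, 16, 28, 32, 56, 64, 112, 224, 448.
Evaluate successive powers at the divisors of 448:
293^1 ≡ 293 (mod 493)
293^2 ≡ 67 (mod 493)
293^4 ≡ 52 (mod 493)
293^7 ≡ 302 (mod 493)
293^8 ≡ 239 (mod 493)
293^14 ≡ 492 (mod 493)
293^16 ≡ 426 (mod 493)
293^28 ≡ 1 (mod 493) ✓
The smallest such exponent is 28, so the order of 293 is 28.

28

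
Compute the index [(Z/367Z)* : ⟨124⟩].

6

ord(124) | φ(367) = 367 − 1 = 366 = 2 · 3 · 61.
Divisors of 366: 1, 2, 3, 6, 61, 122, 183, 366.
Test each divisor d:
124^1 ≡ 124
124^2 ≡ 329
124^3 ≡ 59
124^6 ≡ 178
124^61 ≡ 1
So ord_367(124) = 61, hence |⟨124⟩| = 61.
Index = |(Z/367Z)^×| / |⟨124⟩| = 366 / 61 = 6.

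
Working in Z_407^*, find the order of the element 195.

ord(195) | φ(407) = φ(11·37) = (11−1)·(37−1) = 10·36 = 360 = 2^3 · 3^2 · 5.
Divisors of 360: 1, 2, 3, 4, 5, 6, 8, 9, 10, 12, 15, 18, 20, 24, 30, 36, 40, 45, 60, 72, 90, 120, 180, 360.
Evaluate successive powers at the divisors of 360:
195^1 ≡ 195 (mod 407)
195^2 ≡ 174 (mod 407)
195^3 ≡ 149 (mod 407)
195^4 ≡ 158 (mod 407)
195^5 ≡ 285 (mod 407)
195^6 ≡ 223 (mod 407)
195^8 ≡ 137 (mod 407)
195^9 ≡ 260 (mod 407)
195^10 ≡ 232 (mod 407)
195^12 ≡ 75 (mod 407)
195^15 ≡ 186 (mod 407)
195^18 ≡ 38 (mod 407)
195^20 ≡ 100 (mod 407)
195^24 ≡ 334 (mod 407)
195^30 ≡ 1 (mod 407) ✓
The smallest such exponent is 30, so the order of 195 is 30.

30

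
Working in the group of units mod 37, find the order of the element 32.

ord(32) | φ(37) = 37 − 1 = 36 = 2^2 · 3^2.
Divisors of 36: 1, 2, 3, 4, 6, 9, 12, 18, 36.
Compute 32^d (mod 37) for the divisors d until we hit 1:
32^1 ≡ 32 (mod 37)
32^2 ≡ 25 (mod 37)
32^3 ≡ 23 (mod 37)
32^4 ≡ 33 (mod 37)
32^6 ≡ 11 (mod 37)
32^9 ≡ 31 (mod 37)
32^12 ≡ 10 (mod 37)
32^18 ≡ 36 (mod 37)
32^36 ≡ 1 (mod 37) ✓
So ord_37(32) = 36.

36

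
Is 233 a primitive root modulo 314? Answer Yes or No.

No

φ(314) = φ(2)·φ(157) = 1·156 = 156 = 2^2 · 3 · 13.
233 is a primitive root mod 314 iff 233^(φ(314)/q) ≢ 1 for every prime q | φ(314), i.e. q ∈ {2, 3, 13}.
233^78 ≡ 1 (mod 314)  [q = 2: ≡ 1 ✗]
233^52 ≡ 169 (mod 314)  [q = 3: ≢ 1 ✓]
233^12 ≡ 99 (mod 314)  [q = 13: ≢ 1 ✓]
The check at q = 2 fails, so 233 generates a proper subgroup.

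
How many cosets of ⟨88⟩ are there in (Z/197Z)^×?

4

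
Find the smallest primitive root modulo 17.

3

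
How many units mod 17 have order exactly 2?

1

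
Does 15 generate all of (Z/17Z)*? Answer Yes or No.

No

φ(17) = 17 − 1 = 16 = 2^4.
15 is a primitive root mod 17 iff 15^(φ(17)/q) ≢ 1 for every prime q | φ(17), i.e. q ∈ {2}.
15^8 ≡ 1 (mod 17)  [q = 2: ≡ 1 ✗]
Since 15^8 ≡ 1, the order of 15 divides 8 < 16, so 15 is not a primitive root.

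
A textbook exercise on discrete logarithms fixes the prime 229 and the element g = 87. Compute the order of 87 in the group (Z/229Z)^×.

228

Since 87 ∈ (Z/229Z)^×, its order divides φ(229) = 229 − 1 = 228 = 2^2 · 3 · 19.
Divisors of 228: 1, 2, 3, 4, 6, 12, 19, 38, 57, 76, 114, 228.
Evaluate successive powers at the divisors of 228:
87^1 ≡ 87 (mod 229)
87^2 ≡ 12 (mod 229)
87^3 ≡ 128 (mod 229)
87^4 ≡ 144 (mod 229)
87^6 ≡ 125 (mod 229)
87^12 ≡ 53 (mod 229)
87^19 ≡ 211 (mod 229)
87^38 ≡ 95 (mod 229)
87^57 ≡ 122 (mod 229)
87^76 ≡ 94 (mod 229)
87^114 ≡ 228 (mod 229)
87^228 ≡ 1 (mod 229) ✓
Therefore the multiplicative order of 87 modulo 229 is 228.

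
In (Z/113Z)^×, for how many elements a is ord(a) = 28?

φ(113) = 113 − 1 = 112 = 2^4 · 7.
(Z/113Z)^× is cyclic (|G| = 112); a cyclic group of order m has exactly φ(d) elements of each order d | m, and none otherwise.
28 = 2^2 · 7 divides 112, and φ(28) = 12.

12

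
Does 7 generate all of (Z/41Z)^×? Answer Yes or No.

φ(41) = 41 − 1 = 40 = 2^3 · 5.
Test 7^(40/q) mod 41 for each prime factor q of 40:
7^20 ≡ 40 (mod 41)  [q = 2: ≢ 1 ✓]
7^8 ≡ 37 (mod 41)  [q = 5: ≢ 1 ✓]
None equal 1, so ord_41(7) = 40: 7 is a primitive root.

Yes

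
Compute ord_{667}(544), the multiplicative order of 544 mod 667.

154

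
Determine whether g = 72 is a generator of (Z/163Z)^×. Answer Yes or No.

Yes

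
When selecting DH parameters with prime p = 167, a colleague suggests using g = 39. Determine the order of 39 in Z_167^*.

166

ord(39) | φ(167) = 167 − 1 = 166 = 2 · 83.
Divisors of 166: 1, 2, 83, 166.
Evaluate successive powers at the divisors of 166:
39^1 ≡ 39 (mod 167)
39^2 ≡ 18 (mod 167)
39^83 ≡ 166 (mod 167)
39^166 ≡ 1 (mod 167) ✓
Hence ord(39) = 166.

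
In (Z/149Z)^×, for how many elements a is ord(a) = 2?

1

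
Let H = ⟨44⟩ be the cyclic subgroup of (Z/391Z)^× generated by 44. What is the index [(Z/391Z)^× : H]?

Since 44 ∈ (Z/391Z)^×, its order divides φ(391) = φ(17·23) = (17−1)·(23−1) = 16·22 = 352 = 2^5 · 11.
Divisors of 352: 1, 2, 4, 8, 11, 16, 22, 32, 44, 88, 176, 352.
Check 44^d mod 391 for each divisor in increasing order:
44^1 ≡ 44
44^2 ≡ 372
44^4 ≡ 361
44^8 ≡ 118
44^11 ≡ 275
44^16 ≡ 239
44^22 ≡ 162
44^32 ≡ 35
44^44 ≡ 47
44^88 ≡ 254
44^176 ≡ 1
The order of 44 is 176, so the subgroup it generates has 176 elements.
[(Z/391Z)^× : ⟨44⟩] = 352/176 = 2.

2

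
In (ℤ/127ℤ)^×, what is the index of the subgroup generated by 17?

By Lagrange's theorem, ord_127(17) divides φ(127) = 127 − 1 = 126 = 2 · 3^2 · 7.
Divisors of 126: 1, 2, 3, 6, 7, 9, 14, 18, 21, 42, 63, 126.
Evaluate successive powers at the divisors of 126:
17^1 ≡ 17 (mod 127)
17^2 ≡ 35 (mod 127)
17^3 ≡ 87 (mod 127)
17^6 ≡ 76 (mod 127)
17^7 ≡ 22 (mod 127)
17^9 ≡ 8 (mod 127)
17^14 ≡ 103 (mod 127)
17^18 ≡ 64 (mod 127)
17^21 ≡ 107 (mod 127)
17^42 ≡ 19 (mod 127)
17^63 ≡ 1 (mod 127) ✓
The order of 17 is 63, so the subgroup it generates has 63 elements.
The index is φ(127) / ord(17) = 126 / 63 = 2.

2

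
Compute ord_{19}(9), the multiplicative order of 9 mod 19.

By Lagrange's theorem, ord_19(9) divides φ(19) = 19 − 1 = 18 = 2 · 3^2.
Divisors of 18: 1, 2, 3, 6, 9, 18.
Compute 9^d (mod 19) for the divisors d until we hit 1:
9^1 ≡ 9 (mod 19)
9^2 ≡ 5 (mod 19)
9^3 ≡ 7 (mod 19)
9^6 ≡ 11 (mod 19)
9^9 ≡ 1 (mod 19) ✓
Therefore the multiplicative order of 9 modulo 19 is 9.

9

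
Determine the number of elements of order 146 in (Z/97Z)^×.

φ(97) = 97 − 1 = 96 = 2^5 · 3.
In a cyclic group of order 96, there are φ(d) elements of order d for each divisor d of 96, and zero for non-divisors.
Since 146 ∤ 96, the count is 0.

0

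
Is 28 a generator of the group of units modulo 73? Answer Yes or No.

Yes

φ(73) = 73 − 1 = 72 = 2^3 · 3^2.
It suffices to check that the order of 28 is not a proper divisor of 72: compute 28^(72/q) for q ∈ {2, 3}.
28^36 ≡ 72 (mod 73)  [q = 2: ≢ 1 ✓]
28^24 ≡ 8 (mod 73)  [q = 3: ≢ 1 ✓]
All checks pass, so 28 has order 72 and is a primitive root modulo 73.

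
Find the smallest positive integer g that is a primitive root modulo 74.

φ(74) = φ(2)·φ(37) = 1·36 = 36 = 2^2 · 3^2.
g is a primitive root iff g^(36/q) ≢ 1 (mod 74) for each prime q ∈ {2, 3}.
g = 2: gcd(2, 74) = 2 > 1, not a unit — skip.
g = 3: 3^18 ≡ 1 — hits 1, so not a primitive root.
g = 4: gcd(4, 74) = 2 > 1, not a unit — skip.
g = 5: 5^18 ≡ 73; 5^12 ≡ 47 — none is 1, so 5 is a primitive root.
So 5 is the smallest generator of (Z/74Z)^×.

5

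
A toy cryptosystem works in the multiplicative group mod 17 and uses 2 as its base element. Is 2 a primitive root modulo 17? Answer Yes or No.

No

φ(17) = 17 − 1 = 16 = 2^4.
It suffices to check that the order of 2 is not a proper divisor of 16: compute 2^(16/q) for q ∈ {2}.
2^8 ≡ 1 (mod 17)  [q = 2: ≡ 1 ✗]
Since 2^8 ≡ 1, the order of 2 divides 8 < 16, so 2 is not a primitive root.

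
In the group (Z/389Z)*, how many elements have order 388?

192

φ(389) = 389 − 1 = 388 = 2^2 · 97.
In a cyclic group of order 388, there are φ(d) elements of order d for each divisor d of 388, and zero for non-divisors.
388 = 2^2 · 97 divides 388, and φ(388) = 192.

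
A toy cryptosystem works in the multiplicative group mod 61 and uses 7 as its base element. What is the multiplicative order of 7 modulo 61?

ord(7) | φ(61) = 61 − 1 = 60 = 2^2 · 3 · 5.
Divisors of 60: 1, 2, 3, 4, 5, 6, 10, 12, 15, 20, 30, 60.
Evaluate successive powers at the divisors of 60:
7^1 ≡ 7 (mod 61)
7^2 ≡ 49 (mod 61)
7^3 ≡ 38 (mod 61)
7^4 ≡ 22 (mod 61)
7^5 ≡ 32 (mod 61)
7^6 ≡ 41 (mod 61)
7^10 ≡ 48 (mod 61)
7^12 ≡ 34 (mod 61)
7^15 ≡ 11 (mod 61)
7^20 ≡ 47 (mod 61)
7^30 ≡ 60 (mod 61)
7^60 ≡ 1 (mod 61) ✓
So ord_61(7) = 60.

60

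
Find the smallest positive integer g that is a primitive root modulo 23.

5

φ(23) = 23 − 1 = 22 = 2 · 11.
Test candidates g = 2, 3, … against the prime factors q ∈ {2, 11} of φ(23): g is a generator iff g^(22/q) ≢ 1 for every such q.
g = 2: 2^11 ≡ 1 — hits 1, so not a primitive root.
g = 3: 3^11 ≡ 1 — hits 1, so not a primitive root.
g = 4: 4^11 ≡ 1 — hits 1, so not a primitive root.
g = 5: 5^11 ≡ 22; 5^2 ≡ 2 — none is 1, so 5 is a primitive root.
Hence the least primitive root of 23 is 5.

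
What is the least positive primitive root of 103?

φ(103) = 103 − 1 = 102 = 2 · 3 · 17.
g is a primitive root iff g^(102/q) ≢ 1 (mod 103) for each prime q ∈ {2, 3, 17}.
g = 2: 2^51 ≡ 1 — hits 1, so not a primitive root.
g = 3: 3^51 ≡ 102; 3^34 ≡ 1 — hits 1, so not a primitive root.
g = 4: 4^51 ≡ 1 — hits 1, so not a primitive root.
g = 5: 5^51 ≡ 102; 5^34 ≡ 56; 5^6 ≡ 72 — none is 1, so 5 is a primitive root.
So 5 is the smallest generator of (Z/103Z)^×.

5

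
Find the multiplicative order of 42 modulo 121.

55

Since 42 ∈ (Z/121Z)^×, its order divides φ(121) = φ(11^2) = 11·(11−1) = 110 = 2 · 5 · 11.
Divisors of 110: 1, 2, 5, 10, 11, 22, 55, 110.
Evaluate successive powers at the divisors of 110:
42^1 ≡ 42
42^2 ≡ 70
42^5 ≡ 100
42^10 ≡ 78
42^11 ≡ 9
42^22 ≡ 81
42^55 ≡ 1
Hence ord(42) = 55.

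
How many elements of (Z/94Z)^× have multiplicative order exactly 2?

1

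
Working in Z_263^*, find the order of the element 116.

262

Since 116 ∈ (Z/263Z)^×, its order divides φ(263) = 263 − 1 = 262 = 2 · 131.
Divisors of 262: 1, 2, 131, 262.
Test each divisor d:
116^1 ≡ 116 (mod 263)
116^2 ≡ 43 (mod 263)
116^131 ≡ 262 (mod 263)
116^262 ≡ 1 (mod 263) ✓
So ord_263(116) = 262.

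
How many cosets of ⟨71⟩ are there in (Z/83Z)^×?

1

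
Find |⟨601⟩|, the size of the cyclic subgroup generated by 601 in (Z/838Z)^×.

By Lagrange's theorem, ord_838(601) divides φ(838) = φ(2)·φ(419) = 1·418 = 418 = 2 · 11 · 19.
Divisors of 418: 1, 2, 11, 19, 22, 38, 209, 418.
Check 601^d mod 838 for each divisor in increasing order:
601^1 ≡ 601 (mod 838)
601^2 ≡ 23 (mod 838)
601^11 ≡ 623 (mod 838)
601^19 ≡ 71 (mod 838)
601^22 ≡ 135 (mod 838)
601^38 ≡ 13 (mod 838)
601^209 ≡ 837 (mod 838)
601^418 ≡ 1 (mod 838) ✓
Hence ord(601) = 418.

418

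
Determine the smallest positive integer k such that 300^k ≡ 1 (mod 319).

140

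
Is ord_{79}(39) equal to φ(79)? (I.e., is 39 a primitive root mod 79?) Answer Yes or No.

Yes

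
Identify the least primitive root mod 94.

φ(94) = φ(2)·φ(47) = 1·46 = 46 = 2 · 23.
Test candidates g = 2, 3, … against the prime factors q ∈ {2, 23} of φ(94): g is a generator iff g^(46/q) ≢ 1 for every such q.
g = 2: gcd(2, 94) = 2 > 1, not a unit — skip.
g = 3: 3^23 ≡ 1 — hits 1, so not a primitive root.
g = 4: gcd(4, 94) = 2 > 1, not a unit — skip.
g = 5: 5^23 ≡ 93; 5^2 ≡ 25 — none is 1, so 5 is a primitive root.
So 5 is the smallest generator of (Z/94Z)^×.

5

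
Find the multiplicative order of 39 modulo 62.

5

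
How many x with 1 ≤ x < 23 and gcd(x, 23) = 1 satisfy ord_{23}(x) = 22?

10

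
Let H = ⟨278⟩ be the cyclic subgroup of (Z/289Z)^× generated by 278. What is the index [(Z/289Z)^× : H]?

1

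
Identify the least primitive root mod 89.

φ(89) = 89 − 1 = 88 = 2^3 · 11.
Test candidates g = 2, 3, … against the prime factors q ∈ {2, 11} of φ(89): g is a generator iff g^(88/q) ≢ 1 for every such q.
g = 2: 2^44 ≡ 1 — hits 1, so not a primitive root.
g = 3: 3^44 ≡ 88; 3^8 ≡ 64 — none is 1, so 3 is a primitive root.
So 3 is the smallest generator of (Z/89Z)^×.

3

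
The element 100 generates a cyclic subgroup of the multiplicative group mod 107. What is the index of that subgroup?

2

The order of 100 must divide φ(107) = 107 − 1 = 106 = 2 · 53.
Divisors of 106: 1, 2, 53, 106.
Check 100^d mod 107 for each divisor in increasing order:
100^1 ≡ 100 (mod 107)
100^2 ≡ 49 (mod 107)
100^53 ≡ 1 (mod 107) ✓
The order of 100 is 53, so the subgroup it generates has 53 elements.
The index is φ(107) / ord(100) = 106 / 53 = 2.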